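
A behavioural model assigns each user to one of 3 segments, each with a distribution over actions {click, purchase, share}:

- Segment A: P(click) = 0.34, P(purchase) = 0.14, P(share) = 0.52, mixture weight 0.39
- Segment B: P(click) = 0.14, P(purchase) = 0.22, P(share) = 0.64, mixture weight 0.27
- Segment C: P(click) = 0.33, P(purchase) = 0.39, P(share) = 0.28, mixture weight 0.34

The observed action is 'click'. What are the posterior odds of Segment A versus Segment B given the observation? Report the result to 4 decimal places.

Since P(k|x) ∝ w_k f_k(x), the posterior odds are w_i f_i(x) / (w_j f_j(x)).
Categorical probabilities:
  f_A = 0.34
  f_B = 0.14
  f_C = 0.33
Posterior odds = (w_A·f_A) / (w_B·f_B) = (0.39·0.34) / (0.27·0.14) = 0.1326 / 0.0378 ≈ 3.5079

3.5079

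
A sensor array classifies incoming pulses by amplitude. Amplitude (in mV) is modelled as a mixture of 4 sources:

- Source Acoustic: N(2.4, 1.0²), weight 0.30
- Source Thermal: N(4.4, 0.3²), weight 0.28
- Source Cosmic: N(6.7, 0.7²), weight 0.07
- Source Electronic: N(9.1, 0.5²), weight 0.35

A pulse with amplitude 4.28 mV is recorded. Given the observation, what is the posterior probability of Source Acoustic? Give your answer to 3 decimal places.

0.056

P(component k | x) = P(Z=k)·f_k(x) / marginal(x), where marginal(x) = Σ_j P(Z=j)·f_j(x).
Component likelihoods at x = 4.28 mV:
  L_Acoustic = 0.0681436
  L_Thermal = 1.22757
  L_Cosmic = 0.00144712
  L_Electronic = 5.27878e-21
Unnormalised posteriors:
  P(Z=Acoustic)·L_Acoustic = 0.30 × 0.0681436 = 0.0204431
  P(Z=Thermal)·L_Thermal = 0.28 × 1.22757 = 0.343719
  P(Z=Cosmic)·L_Cosmic = 0.07 × 0.00144712 = 0.000101298
  P(Z=Electronic)·L_Electronic = 0.35 × 5.27878e-21 = 1.84757e-21
Sum: 0.0204431 + 0.343719 + 0.000101298 + 1.84757e-21 = 0.364263
So the posterior for Source Acoustic is 0.0204431 / 0.364263 ≈ 0.056.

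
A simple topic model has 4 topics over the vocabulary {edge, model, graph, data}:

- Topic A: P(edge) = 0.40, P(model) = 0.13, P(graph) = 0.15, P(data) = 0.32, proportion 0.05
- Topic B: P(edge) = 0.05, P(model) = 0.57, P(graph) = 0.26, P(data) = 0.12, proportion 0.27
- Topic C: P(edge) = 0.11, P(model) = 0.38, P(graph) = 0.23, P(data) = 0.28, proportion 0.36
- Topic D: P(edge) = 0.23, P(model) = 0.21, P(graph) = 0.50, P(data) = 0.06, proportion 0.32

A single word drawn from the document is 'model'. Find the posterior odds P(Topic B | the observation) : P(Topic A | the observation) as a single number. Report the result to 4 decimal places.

Posterior odds = (π_i f_i(x)) / (π_j f_j(x)); the normalising sum cancels.
Evaluate each component's likelihood at the observed value:
  L_A = P(model | comp) = 0.13
  L_B = P(model | comp) = 0.57
  L_C = P(model | comp) = 0.38
  L_D = P(model | comp) = 0.21
0.1539 / 0.0065 ≈ 23.6769

23.6769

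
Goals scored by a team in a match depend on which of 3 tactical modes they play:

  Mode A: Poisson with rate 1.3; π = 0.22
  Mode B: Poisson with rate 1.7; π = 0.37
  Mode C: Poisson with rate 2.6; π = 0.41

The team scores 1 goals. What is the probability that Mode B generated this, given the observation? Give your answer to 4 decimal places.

0.4224

By Bayes' theorem, P(k | x) = π_k f_k(x) / Σ_j π_j f_j(x).
Evaluate each component's likelihood at the observed value:
  L_A = 0.354291
  L_B = 0.310562
  L_C = 0.193111
Prior × likelihood for each component:
  π_A·L_A = 0.22 × 0.354291 = 0.0779441
  π_B·L_B = 0.37 × 0.310562 = 0.114908
  π_C·L_C = 0.41 × 0.193111 = 0.0791756
Sum: 0.0779441 + 0.114908 + 0.0791756 = 0.272028
P(Mode B | 1 goals) ≈ 0.4224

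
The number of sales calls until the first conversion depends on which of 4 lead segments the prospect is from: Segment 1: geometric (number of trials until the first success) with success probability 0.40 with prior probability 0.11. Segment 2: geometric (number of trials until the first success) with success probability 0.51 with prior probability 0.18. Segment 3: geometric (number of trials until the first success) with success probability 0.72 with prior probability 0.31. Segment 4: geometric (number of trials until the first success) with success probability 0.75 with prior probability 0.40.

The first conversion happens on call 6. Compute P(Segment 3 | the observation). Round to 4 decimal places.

0.0574

The responsibility of component k is w_k f_k(x) divided by Σ_j w_j f_j(x).
Component likelihoods at x = 6:
  f_1 = 0.40·(1−0.40)^5 = 0.40·0.07776 = 0.031104
  f_2 = 0.51·(1−0.51)^5 = 0.51·0.0282475 = 0.0144062
  f_3 = 0.72·(1−0.72)^5 = 0.72·0.00172104 = 0.00123915
  f_4 = 0.75·(1−0.75)^5 = 0.75·0.000976562 = 0.000732422
Multiply by the mixture weights:
  w_1·f_1 = 0.11 × 0.031104 = 0.00342144
  w_2·f_2 = 0.18 × 0.0144062 = 0.00259312
  w_3·f_3 = 0.31 × 0.00123915 = 0.000384135
  w_4·f_4 = 0.40 × 0.000732422 = 0.000292969
Denominator: 0.00342144 + 0.00259312 + 0.000384135 + 0.000292969 = 0.00669167
So the posterior for Segment 3 is 0.000384135 / 0.00669167 ≈ 0.0574.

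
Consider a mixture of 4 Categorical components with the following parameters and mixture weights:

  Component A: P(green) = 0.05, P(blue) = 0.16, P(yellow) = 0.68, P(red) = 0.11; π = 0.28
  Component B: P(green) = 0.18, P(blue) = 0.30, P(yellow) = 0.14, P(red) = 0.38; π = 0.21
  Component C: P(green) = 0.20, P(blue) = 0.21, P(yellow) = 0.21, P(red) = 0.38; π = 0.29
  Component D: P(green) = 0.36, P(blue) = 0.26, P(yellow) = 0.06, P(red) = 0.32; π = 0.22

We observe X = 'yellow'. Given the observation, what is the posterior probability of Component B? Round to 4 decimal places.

0.1000

The responsibility of component k is π_k f_k(x) divided by Σ_j π_j f_j(x).
Evaluate each component's likelihood at the observed value:
  f_A = P(yellow | comp) = 0.68
  f_B = P(yellow | comp) = 0.14
  f_C = P(yellow | comp) = 0.21
  f_D = P(yellow | comp) = 0.06
Weight by the priors:
  π_A·f_A = 0.28 × 0.68 = 0.1904
  π_B·f_B = 0.21 × 0.14 = 0.0294
  π_C·f_C = 0.29 × 0.21 = 0.0609
  π_D·f_D = 0.22 × 0.06 = 0.0132
Sum: 0.1904 + 0.0294 + 0.0609 + 0.0132 = 0.2939
P(Component B | the observation) ≈ 0.1000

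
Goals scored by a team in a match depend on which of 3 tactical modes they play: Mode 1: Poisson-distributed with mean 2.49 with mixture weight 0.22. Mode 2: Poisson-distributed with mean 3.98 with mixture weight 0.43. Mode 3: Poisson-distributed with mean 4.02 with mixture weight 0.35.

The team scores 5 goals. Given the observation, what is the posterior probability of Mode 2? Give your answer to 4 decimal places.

0.4903

By Bayes' theorem, P(k | x) = P(Z=k) f_k(x) / Σ_j P(Z=j) f_j(x).
Poisson probabilities:
  f_1 = 0.0661336
  f_2 = 0.155504
  f_3 = 0.157067
Prior × likelihood for each component:
  P(Z=1)·f_1 = 0.22 × 0.0661336 = 0.0145494
  P(Z=2)·f_2 = 0.43 × 0.155504 = 0.0668668
  P(Z=3)·f_3 = 0.35 × 0.157067 = 0.0549735
Normaliser: 0.0145494 + 0.0668668 + 0.0549735 = 0.13639
So the posterior for Mode 2 is 0.0668668 / 0.13639 ≈ 0.4903.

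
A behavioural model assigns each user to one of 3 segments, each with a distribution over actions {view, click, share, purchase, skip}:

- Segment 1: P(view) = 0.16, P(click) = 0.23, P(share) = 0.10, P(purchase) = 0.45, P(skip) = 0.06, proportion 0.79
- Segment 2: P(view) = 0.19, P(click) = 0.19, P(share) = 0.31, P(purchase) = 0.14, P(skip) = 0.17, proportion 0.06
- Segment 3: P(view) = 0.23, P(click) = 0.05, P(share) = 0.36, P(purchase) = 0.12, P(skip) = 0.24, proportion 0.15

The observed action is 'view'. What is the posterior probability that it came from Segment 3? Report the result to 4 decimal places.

0.2002

Apply Bayes' rule: the posterior for each component is proportional to its prior times its likelihood at x.
Component likelihoods at x = 'view':
  p_1 = 0.16
  p_2 = 0.19
  p_3 = 0.23
Prior × likelihood for each component:
  w_1·p_1 = 0.79 × 0.16 = 0.1264
  w_2·p_2 = 0.06 × 0.19 = 0.0114
  w_3·p_3 = 0.15 × 0.23 = 0.0345
Evidence: 0.1264 + 0.0114 + 0.0345 = 0.1723
P(Segment 3 | the observation) = 0.0345 / 0.1723 ≈ 0.2002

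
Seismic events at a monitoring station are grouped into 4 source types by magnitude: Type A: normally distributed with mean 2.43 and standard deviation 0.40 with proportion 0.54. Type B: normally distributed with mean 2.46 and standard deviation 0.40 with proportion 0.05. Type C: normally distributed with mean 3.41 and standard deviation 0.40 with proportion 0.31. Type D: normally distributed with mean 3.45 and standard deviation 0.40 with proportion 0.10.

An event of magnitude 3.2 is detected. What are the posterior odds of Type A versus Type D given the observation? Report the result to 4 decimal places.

1.0293

Only the two components matter; the odds are (w_i f_i(x)) / (w_j f_j(x)).
Normal densities:
  f_A = (1/(0.40·√(2π)))·exp(−(3.2−2.43)²/(2·0.40²)) = 0.997356·exp(-1.85281) = 0.156381
  f_B = (1/(0.40·√(2π)))·exp(−(3.2−2.46)²/(2·0.40²)) = 0.997356·exp(-1.71125) = 0.180162
  f_C = (1/(0.40·√(2π)))·exp(−(3.2−3.41)²/(2·0.40²)) = 0.997356·exp(-0.13781) = 0.868958
  f_D = (1/(0.40·√(2π)))·exp(−(3.2−3.45)²/(2·0.40²)) = 0.997356·exp(-0.19531) = 0.820402
0.0844457 / 0.0820402 ≈ 1.0293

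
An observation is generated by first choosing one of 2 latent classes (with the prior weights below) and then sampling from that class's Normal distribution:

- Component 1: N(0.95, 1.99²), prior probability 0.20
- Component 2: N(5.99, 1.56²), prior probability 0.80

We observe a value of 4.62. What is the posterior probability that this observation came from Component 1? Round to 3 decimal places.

0.050

The responsibility of component k is π_k f_k(x) divided by Σ_j π_j f_j(x).
Component likelihoods at x = 4.62:
  L_1 = 0.0366021
  L_2 = 0.173905
Unnormalised posteriors:
  π_1·L_1 = 0.20 × 0.0366021 = 0.00732043
  π_2·L_2 = 0.80 × 0.173905 = 0.139124
Normaliser: 0.00732043 + 0.139124 = 0.146444
So the posterior for Component 1 is 0.00732043 / 0.146444 ≈ 0.050.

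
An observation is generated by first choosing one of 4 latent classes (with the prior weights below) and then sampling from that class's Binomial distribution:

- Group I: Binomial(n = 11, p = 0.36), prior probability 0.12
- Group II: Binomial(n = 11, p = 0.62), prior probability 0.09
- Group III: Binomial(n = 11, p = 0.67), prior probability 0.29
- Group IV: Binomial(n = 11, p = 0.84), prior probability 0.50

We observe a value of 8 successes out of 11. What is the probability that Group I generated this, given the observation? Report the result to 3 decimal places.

The responsibility of component k is P(Z=k) f_k(x) divided by Σ_j P(Z=j) f_j(x).
Evaluate each component's likelihood at the observed value:
  f_I = C(11,8)·0.36^8·0.64^3 = 165·0.000282111·0.262144 = 0.0122024
  f_II = C(11,8)·0.62^8·0.38^3 = 165·0.021834·0.054872 = 0.197683
  f_III = C(11,8)·0.67^8·0.33^3 = 165·0.0406068·0.035937 = 0.240782
  f_IV = C(11,8)·0.84^8·0.16^3 = 165·0.247876·0.004096 = 0.167524
Weight by the priors:
  P(Z=I)·f_I = 0.12 × 0.0122024 = 0.00146428
  P(Z=II)·f_II = 0.09 × 0.197683 = 0.0177914
  P(Z=III)·f_III = 0.29 × 0.240782 = 0.0698268
  P(Z=IV)·f_IV = 0.50 × 0.167524 = 0.0837622
Denominator: 0.00146428 + 0.0177914 + 0.0698268 + 0.0837622 = 0.172845
P(Group I | 8 successes out of 11) = 0.00146428 / 0.172845 ≈ 0.008

0.008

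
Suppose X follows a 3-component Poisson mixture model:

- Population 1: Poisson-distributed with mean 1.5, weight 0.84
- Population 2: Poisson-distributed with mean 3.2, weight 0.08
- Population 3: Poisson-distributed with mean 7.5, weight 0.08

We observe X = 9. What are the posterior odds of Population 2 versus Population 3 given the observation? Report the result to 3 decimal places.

0.035

Posterior odds = (π_i f_i(x)) / (π_j f_j(x)); the normalising sum cancels.
Component likelihoods at x = 9:
  f_1 = 2.36383e-05
  f_2 = 0.00395225
  f_3 = 0.11444
0.00031618 / 0.00915524 ≈ 0.035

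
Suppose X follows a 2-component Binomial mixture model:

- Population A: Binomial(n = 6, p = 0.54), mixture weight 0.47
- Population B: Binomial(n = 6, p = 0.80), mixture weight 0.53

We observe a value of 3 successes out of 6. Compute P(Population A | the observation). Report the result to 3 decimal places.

Posterior ∝ prior × likelihood, so P(k | x) ∝ w_k f_k(x); normalise over all components.
Component likelihoods at x = 3 successes out of 6:
  p_A = C(6,3)·0.54^3·0.46^3 = 20·0.157464·0.097336 = 0.306538
  p_B = C(6,3)·0.80^3·0.20^3 = 20·0.512·0.008 = 0.08192
Multiply by the mixture weights:
  w_A·p_A = 0.47 × 0.306538 = 0.144073
  w_B·p_B = 0.53 × 0.08192 = 0.0434176
Evidence: 0.144073 + 0.0434176 = 0.187491
So the posterior for Population A is 0.144073 / 0.187491 ≈ 0.768.

0.768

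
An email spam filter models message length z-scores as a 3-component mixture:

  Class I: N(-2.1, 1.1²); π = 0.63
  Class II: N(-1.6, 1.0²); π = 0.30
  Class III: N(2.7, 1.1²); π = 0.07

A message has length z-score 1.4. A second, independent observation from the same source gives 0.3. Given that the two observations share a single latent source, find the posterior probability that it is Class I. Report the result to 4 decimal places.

P(component k | x) = π_k·f_k(x) / marginal(x), where marginal(x) = Σ_j π_j·f_j(x).
Since both observations come from the same component, the likelihood for component k is f_k(x₁)·f_k(x₂).
  L_I = [0.00229681] × [0.0335602] = 7.70816e-05
  L_II = [0.00443185] × [0.0656158] = 0.000290799
  L_III = [0.180397] × [0.0335602] = 0.00605416
Weight by the priors:
  π_I·L_I = 0.63 × 7.70816e-05 = 4.85614e-05
  π_II·L_II = 0.30 × 0.000290799 = 8.72398e-05
  π_III·L_III = 0.07 × 0.00605416 = 0.000423791
Normaliser: 4.85614e-05 + 8.72398e-05 + 0.000423791 = 0.000559592
Responsibility of Class I: 4.85614e-05 / 0.000559592 ≈ 0.0868

0.0868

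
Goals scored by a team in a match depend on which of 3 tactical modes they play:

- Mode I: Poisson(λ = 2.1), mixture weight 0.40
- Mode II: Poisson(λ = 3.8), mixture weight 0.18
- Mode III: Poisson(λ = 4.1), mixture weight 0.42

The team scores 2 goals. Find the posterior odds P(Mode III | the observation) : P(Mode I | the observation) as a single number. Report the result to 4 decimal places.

0.5417

The posterior odds equal the prior odds times the likelihood ratio: (w_i/w_j)·(f_i(x)/f_j(x)).
Poisson probabilities:
  L_I = e^(−2.1)·2.1^2/2! = 0.270016
  L_II = e^(−3.8)·3.8^2/2! = 0.161517
  L_III = e^(−4.1)·4.1^2/2! = 0.139293
Odds = (0.42/0.40) × (0.139293/0.270016) = 1.05 × 0.51587 ≈ 0.5417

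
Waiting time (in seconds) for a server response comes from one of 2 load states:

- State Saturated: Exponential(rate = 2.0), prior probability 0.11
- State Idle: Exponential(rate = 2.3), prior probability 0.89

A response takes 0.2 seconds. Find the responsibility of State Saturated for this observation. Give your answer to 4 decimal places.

0.1024

The responsibility of component k is π_k f_k(x) divided by Σ_j π_j f_j(x).
Evaluate each component's likelihood at the observed value:
  L_Saturated = 1.34064
  L_Idle = 1.45195
Weight by the priors:
  π_Saturated·L_Saturated = 0.11 × 1.34064 = 0.14747
  π_Idle·L_Idle = 0.89 × 1.45195 = 1.29224
Normaliser: 0.14747 + 1.29224 = 1.43971
P(State Saturated | data) = 0.14747 / 1.43971 ≈ 0.1024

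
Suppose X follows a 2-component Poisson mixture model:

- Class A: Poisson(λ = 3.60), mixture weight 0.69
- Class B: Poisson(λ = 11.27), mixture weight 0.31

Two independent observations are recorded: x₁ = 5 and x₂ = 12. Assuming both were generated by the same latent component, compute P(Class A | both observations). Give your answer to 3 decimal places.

Posterior ∝ prior × likelihood, so P(k | x) ∝ π_k f_k(x); normalise over all components.
Since both observations come from the same component, the likelihood for component k is f_k(x₁)·f_k(x₂).
  L_A = [e^(−3.60)·3.60^5/5! = 0.13768] × [0.000270292] = 3.72138e-05
  L_B = [e^(−11.27)·11.27^5/5! = 0.019317] × [0.111751] = 0.00215869
Multiply by the mixture weights:
  π_A·L_A = 0.69 × 3.72138e-05 = 2.56775e-05
  π_B·L_B = 0.31 × 0.00215869 = 0.000669195
Sum: 2.56775e-05 + 0.000669195 = 0.000694872
So the posterior for Class A is 2.56775e-05 / 0.000694872 ≈ 0.037.

0.037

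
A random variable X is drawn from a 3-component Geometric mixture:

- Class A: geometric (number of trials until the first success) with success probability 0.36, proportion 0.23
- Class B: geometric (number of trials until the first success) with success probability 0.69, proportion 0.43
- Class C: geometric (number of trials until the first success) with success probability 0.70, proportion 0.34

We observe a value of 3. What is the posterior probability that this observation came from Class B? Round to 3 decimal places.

P(component k | x) = π_k·f_k(x) / marginal(x), where marginal(x) = Σ_j π_j·f_j(x).
Geometric probabilities:
  p_A = 0.36·(1−0.36)^2 = 0.36·0.4096 = 0.147456
  p_B = 0.69·(1−0.69)^2 = 0.69·0.0961 = 0.066309
  p_C = 0.70·(1−0.70)^2 = 0.70·0.09 = 0.063
Multiply by the mixture weights:
  π_A·p_A = 0.23 × 0.147456 = 0.0339149
  π_B·p_B = 0.43 × 0.066309 = 0.0285129
  π_C·p_C = 0.34 × 0.063 = 0.02142
Sum: 0.0339149 + 0.0285129 + 0.02142 = 0.0838478
So the posterior for Class B is 0.0285129 / 0.0838478 ≈ 0.340.

0.340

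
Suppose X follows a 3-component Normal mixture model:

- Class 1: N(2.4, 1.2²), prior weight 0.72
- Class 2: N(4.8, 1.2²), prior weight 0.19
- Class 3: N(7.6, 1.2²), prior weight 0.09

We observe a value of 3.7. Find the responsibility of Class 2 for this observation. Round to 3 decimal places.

Posterior ∝ prior × likelihood, so P(k | x) ∝ π_k f_k(x); normalise over all components.
Evaluate each component's likelihood at the observed value:
  L_1 = (1/(1.2·√(2π)))·exp(−(3.7−2.4)²/(2·1.2²)) = 0.332452·exp(-0.58681) = 0.184877
  L_2 = (1/(1.2·√(2π)))·exp(−(3.7−4.8)²/(2·1.2²)) = 0.332452·exp(-0.42014) = 0.218406
  L_3 = (1/(1.2·√(2π)))·exp(−(3.7−7.6)²/(2·1.2²)) = 0.332452·exp(-5.28125) = 0.00169087
Multiply by the mixture weights:
  π_1·L_1 = 0.72 × 0.184877 = 0.133111
  π_2·L_2 = 0.19 × 0.218406 = 0.0414972
  π_3·L_3 = 0.09 × 0.00169087 = 0.000152179
Denominator: 0.133111 + 0.0414972 + 0.000152179 = 0.174761
P(Class 2 | data) = 0.0414972 / 0.174761 ≈ 0.237

0.237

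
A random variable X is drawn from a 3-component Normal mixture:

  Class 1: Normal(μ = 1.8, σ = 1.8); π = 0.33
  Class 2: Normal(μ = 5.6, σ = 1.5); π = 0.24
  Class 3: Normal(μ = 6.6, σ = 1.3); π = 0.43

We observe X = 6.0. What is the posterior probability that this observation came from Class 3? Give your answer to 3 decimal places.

0.641

Posterior ∝ prior × likelihood, so P(k | x) ∝ π_k f_k(x); normalise over all components.
Normal densities:
  f_1 = (1/(1.8·√(2π)))·exp(−(6.0−1.8)²/(2·1.8²)) = 0.221635·exp(-2.72222) = 0.0145677
  f_2 = (1/(1.5·√(2π)))·exp(−(6.0−5.6)²/(2·1.5²)) = 0.265962·exp(-0.03556) = 0.256671
  f_3 = (1/(1.3·√(2π)))·exp(−(6.0−6.6)²/(2·1.3²)) = 0.306879·exp(-0.10651) = 0.275874
Prior × likelihood for each component:
  π_1·f_1 = 0.33 × 0.0145677 = 0.00480735
  π_2·f_2 = 0.24 × 0.256671 = 0.0616011
  π_3·f_3 = 0.43 × 0.275874 = 0.118626
Marginal: 0.00480735 + 0.0616011 + 0.118626 = 0.185034
P(Class 3 | 6.0) = 0.118626 / 0.185034 ≈ 0.641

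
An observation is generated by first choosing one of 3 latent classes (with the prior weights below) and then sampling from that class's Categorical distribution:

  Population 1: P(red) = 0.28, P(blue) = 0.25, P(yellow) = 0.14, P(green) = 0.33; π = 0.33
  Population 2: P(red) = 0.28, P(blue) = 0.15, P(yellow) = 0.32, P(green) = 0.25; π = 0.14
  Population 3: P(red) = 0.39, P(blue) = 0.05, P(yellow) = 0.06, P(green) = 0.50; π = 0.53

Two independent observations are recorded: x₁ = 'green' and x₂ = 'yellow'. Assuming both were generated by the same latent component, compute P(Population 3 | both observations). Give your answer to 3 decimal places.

0.375

Apply Bayes' rule: the posterior for each component is proportional to its prior times its likelihood at x.
Since both observations come from the same component, the likelihood for component k is f_k(x₁)·f_k(x₂).
  p_1 = [P(green | comp) = 0.33] × [0.14] = 0.0462
  p_2 = [P(green | comp) = 0.25] × [0.32] = 0.08
  p_3 = [P(green | comp) = 0.50] × [0.06] = 0.03
Multiply by the mixture weights:
  π_1·p_1 = 0.33 × 0.0462 = 0.015246
  π_2·p_2 = 0.14 × 0.08 = 0.0112
  π_3·p_3 = 0.53 × 0.03 = 0.0159
Evidence: 0.015246 + 0.0112 + 0.0159 = 0.042346
Responsibility of Population 3: 0.0159 / 0.042346 ≈ 0.375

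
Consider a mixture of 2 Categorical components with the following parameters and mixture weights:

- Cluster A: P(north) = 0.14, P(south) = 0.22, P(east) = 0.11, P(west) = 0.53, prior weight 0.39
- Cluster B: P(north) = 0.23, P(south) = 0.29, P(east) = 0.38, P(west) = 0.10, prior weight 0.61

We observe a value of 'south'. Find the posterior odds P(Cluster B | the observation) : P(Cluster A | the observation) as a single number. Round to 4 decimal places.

Posterior odds = (π_i f_i(x)) / (π_j f_j(x)); the normalising sum cancels.
Evaluate each component's likelihood at the observed value:
  L_A = P(south | comp) = 0.22
  L_B = P(south | comp) = 0.29
Odds = (0.61/0.39) × (0.29/0.22) = 1.5641 × 1.31818 ≈ 2.0618

2.0618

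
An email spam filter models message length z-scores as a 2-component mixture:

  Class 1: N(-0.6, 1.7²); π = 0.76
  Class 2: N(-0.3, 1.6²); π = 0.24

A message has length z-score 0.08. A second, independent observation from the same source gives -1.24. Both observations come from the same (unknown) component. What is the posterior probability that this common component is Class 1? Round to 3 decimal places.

The responsibility of component k is π_k f_k(x) divided by Σ_j π_j f_j(x).
Since both observations come from the same component, the likelihood for component k is f_k(x₁)·f_k(x₂).
  f_1 = [(1/(1.7·√(2π)))·exp(−(0.08−-0.6)²/(2·1.7²)) = 0.234672·exp(-0.08000) = 0.216629] × [0.218617] = 0.047359
  f_2 = [(1/(1.6·√(2π)))·exp(−(0.08−-0.3)²/(2·1.6²)) = 0.249339·exp(-0.02820) = 0.242405] × [0.209817] = 0.0508607
Weight by the priors:
  π_1·f_1 = 0.76 × 0.047359 = 0.0359928
  π_2·f_2 = 0.24 × 0.0508607 = 0.0122066
Denominator: 0.0359928 + 0.0122066 = 0.0481994
P(Class 1 | data) ≈ 0.747

0.747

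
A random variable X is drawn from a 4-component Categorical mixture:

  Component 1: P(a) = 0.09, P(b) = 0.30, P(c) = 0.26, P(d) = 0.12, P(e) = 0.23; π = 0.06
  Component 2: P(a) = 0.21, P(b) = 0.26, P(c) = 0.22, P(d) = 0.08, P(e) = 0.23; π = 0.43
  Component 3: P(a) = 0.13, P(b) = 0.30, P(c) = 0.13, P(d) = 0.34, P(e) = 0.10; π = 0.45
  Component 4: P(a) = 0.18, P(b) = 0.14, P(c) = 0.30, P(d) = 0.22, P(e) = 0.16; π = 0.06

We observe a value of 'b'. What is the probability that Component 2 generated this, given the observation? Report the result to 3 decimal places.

Posterior ∝ prior × likelihood, so P(k | x) ∝ π_k f_k(x); normalise over all components.
Evaluate each component's likelihood at the observed value:
  L_1 = P(b | comp) = 0.30
  L_2 = P(b | comp) = 0.26
  L_3 = P(b | comp) = 0.30
  L_4 = P(b | comp) = 0.14
Multiply by the mixture weights:
  π_1·L_1 = 0.06 × 0.3 = 0.018
  π_2·L_2 = 0.43 × 0.26 = 0.1118
  π_3·L_3 = 0.45 × 0.3 = 0.135
  π_4·L_4 = 0.06 × 0.14 = 0.0084
Sum: 0.018 + 0.1118 + 0.135 + 0.0084 = 0.2732
So the posterior for Component 2 is 0.1118 / 0.2732 ≈ 0.409.

0.409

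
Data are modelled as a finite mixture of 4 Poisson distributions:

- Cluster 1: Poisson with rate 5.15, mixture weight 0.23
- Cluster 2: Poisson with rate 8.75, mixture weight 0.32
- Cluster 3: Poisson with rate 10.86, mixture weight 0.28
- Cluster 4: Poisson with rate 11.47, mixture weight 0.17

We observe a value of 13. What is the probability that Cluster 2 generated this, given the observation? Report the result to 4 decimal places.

0.2521

Apply Bayes' rule: the posterior for each component is proportional to its prior times its likelihood at x.
Component likelihoods at x = 13:
  f_1 = 0.00166954
  f_2 = 0.0448485
  f_3 = 0.0901715
  f_4 = 0.099698
Prior × likelihood for each component:
  P(Z=1)·f_1 = 0.23 × 0.00166954 = 0.000383994
  P(Z=2)·f_2 = 0.32 × 0.0448485 = 0.0143515
  P(Z=3)·f_3 = 0.28 × 0.0901715 = 0.025248
  P(Z=4)·f_4 = 0.17 × 0.099698 = 0.0169487
Sum: 0.000383994 + 0.0143515 + 0.025248 + 0.0169487 = 0.0569322
P(Cluster 2 | 13) = 0.0143515 / 0.0569322 ≈ 0.2521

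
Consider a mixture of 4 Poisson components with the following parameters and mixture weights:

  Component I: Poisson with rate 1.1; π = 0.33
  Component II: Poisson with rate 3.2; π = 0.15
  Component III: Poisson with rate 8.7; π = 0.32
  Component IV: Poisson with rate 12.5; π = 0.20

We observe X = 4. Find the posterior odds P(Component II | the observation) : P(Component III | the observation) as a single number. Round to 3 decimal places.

2.099

Only the two components matter; the odds are (w_i f_i(x)) / (w_j f_j(x)).
Evaluate each component's likelihood at the observed value:
  L_I = e^(−1.1)·1.1^4/4! = 0.0203065
  L_II = e^(−3.2)·3.2^4/4! = 0.178093
  L_III = e^(−8.7)·8.7^4/4! = 0.0397653
  L_IV = e^(−12.5)·12.5^4/4! = 0.00379095
Odds = (0.15/0.32) × (0.178093/0.0397653) = 0.46875 × 4.4786 ≈ 2.099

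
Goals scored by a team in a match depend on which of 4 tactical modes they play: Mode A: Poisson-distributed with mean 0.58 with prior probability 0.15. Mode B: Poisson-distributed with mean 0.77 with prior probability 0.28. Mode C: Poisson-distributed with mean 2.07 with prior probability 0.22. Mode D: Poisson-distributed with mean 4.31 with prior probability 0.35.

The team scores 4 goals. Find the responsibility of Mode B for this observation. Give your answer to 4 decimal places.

0.0208

P(component k | x) = π_k·f_k(x) / marginal(x), where marginal(x) = Σ_j π_j·f_j(x).
Poisson probabilities:
  L_A = 0.00264004
  L_B = 0.0067818
  L_C = 0.0965341
  L_D = 0.193147
Unnormalised posteriors:
  π_A·L_A = 0.15 × 0.00264004 = 0.000396005
  π_B·L_B = 0.28 × 0.0067818 = 0.0018989
  π_C·L_C = 0.22 × 0.0965341 = 0.0212375
  π_D·L_D = 0.35 × 0.193147 = 0.0676016
Marginal: 0.000396005 + 0.0018989 + 0.0212375 + 0.0676016 = 0.091134
Responsibility of Mode B: 0.0018989 / 0.091134 ≈ 0.0208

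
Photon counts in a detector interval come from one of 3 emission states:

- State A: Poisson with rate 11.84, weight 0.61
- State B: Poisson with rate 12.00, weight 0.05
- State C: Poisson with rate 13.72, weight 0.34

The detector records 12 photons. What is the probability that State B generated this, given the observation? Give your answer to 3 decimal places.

The responsibility of component k is π_k f_k(x) divided by Σ_j π_j f_j(x).
Evaluate each component's likelihood at the observed value:
  L_A = e^(−11.84)·11.84^12/12! = 0.114245
  L_B = e^(−12.00)·12.00^12/12! = 0.114368
  L_C = e^(−13.72)·13.72^12/12! = 0.102186
Multiply by the mixture weights:
  π_A·L_A = 0.61 × 0.114245 = 0.0696894
  π_B·L_B = 0.05 × 0.114368 = 0.0057184
  π_C·L_C = 0.34 × 0.102186 = 0.0347433
Normaliser: 0.0696894 + 0.0057184 + 0.0347433 = 0.110151
P(State B | 12 photons) ≈ 0.052

0.052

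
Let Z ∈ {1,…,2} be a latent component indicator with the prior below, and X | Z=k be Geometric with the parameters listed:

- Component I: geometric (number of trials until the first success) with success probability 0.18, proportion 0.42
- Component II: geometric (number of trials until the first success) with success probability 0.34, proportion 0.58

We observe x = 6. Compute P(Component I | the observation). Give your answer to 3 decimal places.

0.532

By Bayes' theorem, P(k | x) = π_k f_k(x) / Σ_j π_j f_j(x).
Component likelihoods at x = 6:
  L_I = 0.18·(1−0.18)^5 = 0.18·0.37074 = 0.0667332
  L_II = 0.34·(1−0.34)^5 = 0.34·0.125233 = 0.0425793
Multiply by the mixture weights:
  π_I·L_I = 0.42 × 0.0667332 = 0.0280279
  π_II·L_II = 0.58 × 0.0425793 = 0.024696
Denominator: 0.0280279 + 0.024696 = 0.0527239
So the posterior for Component I is 0.0280279 / 0.0527239 ≈ 0.532.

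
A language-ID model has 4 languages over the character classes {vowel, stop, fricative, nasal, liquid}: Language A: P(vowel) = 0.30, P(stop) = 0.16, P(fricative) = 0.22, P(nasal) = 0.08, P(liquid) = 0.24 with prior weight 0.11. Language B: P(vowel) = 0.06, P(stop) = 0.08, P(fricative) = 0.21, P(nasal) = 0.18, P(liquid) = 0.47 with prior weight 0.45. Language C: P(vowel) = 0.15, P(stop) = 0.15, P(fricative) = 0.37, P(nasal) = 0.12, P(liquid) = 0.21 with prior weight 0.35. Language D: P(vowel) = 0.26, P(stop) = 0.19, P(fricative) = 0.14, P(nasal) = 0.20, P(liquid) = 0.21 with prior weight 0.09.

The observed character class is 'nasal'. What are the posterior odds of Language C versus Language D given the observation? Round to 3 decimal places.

2.333

Posterior odds = (π_i f_i(x)) / (π_j f_j(x)); the normalising sum cancels.
Categorical probabilities:
  L_A = P(nasal | comp) = 0.08
  L_B = P(nasal | comp) = 0.18
  L_C = P(nasal | comp) = 0.12
  L_D = P(nasal | comp) = 0.20
Posterior odds = (π_C·L_C) / (π_D·L_D) = (0.35·0.12) / (0.09·0.2) = 0.042 / 0.018 ≈ 2.333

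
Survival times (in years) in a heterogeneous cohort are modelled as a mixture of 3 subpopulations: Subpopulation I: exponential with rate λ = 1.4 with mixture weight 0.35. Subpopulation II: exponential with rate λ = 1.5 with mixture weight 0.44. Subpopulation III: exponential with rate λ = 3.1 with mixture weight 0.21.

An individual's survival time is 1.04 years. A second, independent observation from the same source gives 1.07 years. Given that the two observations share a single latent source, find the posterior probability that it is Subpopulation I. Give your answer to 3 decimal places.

0.444

P(component k | x) = π_k·f_k(x) / marginal(x), where marginal(x) = Σ_j π_j·f_j(x).
Since both observations come from the same component, the likelihood for component k is f_k(x₁)·f_k(x₂).
  f_I = [1.4·e^(−1.4·1.04) = 1.4·e^(−1.4560) = 0.326434] × [0.313008] = 0.102176
  f_II = [1.5·e^(−1.5·1.04) = 1.5·e^(−1.5600) = 0.315204] × [0.301334] = 0.0949818
  f_III = [3.1·e^(−3.1·1.04) = 3.1·e^(−3.2240) = 0.123366] × [0.112411] = 0.0138677
Weight by the priors:
  π_I·f_I = 0.35 × 0.102176 = 0.0357617
  π_II·f_II = 0.44 × 0.0949818 = 0.041792
  π_III·f_III = 0.21 × 0.0138677 = 0.00291221
Sum: 0.0357617 + 0.041792 + 0.00291221 = 0.0804659
Responsibility of Subpopulation I: 0.0357617 / 0.0804659 ≈ 0.444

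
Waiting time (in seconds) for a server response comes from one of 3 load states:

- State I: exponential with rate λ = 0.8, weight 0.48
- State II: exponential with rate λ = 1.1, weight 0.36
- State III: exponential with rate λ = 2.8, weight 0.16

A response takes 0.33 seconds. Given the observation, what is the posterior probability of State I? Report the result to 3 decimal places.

0.394

Apply Bayes' rule: the posterior for each component is proportional to its prior times its likelihood at x.
Component likelihoods at x = 0.33 seconds:
  f_I = 0.8·e^(−0.8·0.33) = 0.8·e^(−0.2640) = 0.614379
  f_II = 1.1·e^(−1.1·0.33) = 1.1·e^(−0.3630) = 0.765145
  f_III = 2.8·e^(−2.8·0.33) = 2.8·e^(−0.9240) = 1.1114
Prior × likelihood for each component:
  π_I·f_I = 0.48 × 0.614379 = 0.294902
  π_II·f_II = 0.36 × 0.765145 = 0.275452
  π_III·f_III = 0.16 × 1.1114 = 0.177824
Denominator: 0.294902 + 0.275452 + 0.177824 = 0.748178
P(State I | the observation) ≈ 0.394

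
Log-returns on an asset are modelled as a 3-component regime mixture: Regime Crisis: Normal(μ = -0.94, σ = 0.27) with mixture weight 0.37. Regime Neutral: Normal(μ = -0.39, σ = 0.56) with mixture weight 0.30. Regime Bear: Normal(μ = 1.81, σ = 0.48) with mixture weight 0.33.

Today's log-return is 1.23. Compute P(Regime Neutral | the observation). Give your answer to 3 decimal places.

Posterior ∝ prior × likelihood, so P(k | x) ∝ π_k f_k(x); normalise over all components.
Normal densities:
  f_Crisis = 1.39042e-14
  f_Neutral = 0.0108517
  f_Bear = 0.400515
Weight by the priors:
  π_Crisis·f_Crisis = 0.37 × 1.39042e-14 = 5.14454e-15
  π_Neutral·f_Neutral = 0.30 × 0.0108517 = 0.00325552
  π_Bear·f_Bear = 0.33 × 0.400515 = 0.13217
Sum: 5.14454e-15 + 0.00325552 + 0.13217 = 0.135425
So the posterior for Regime Neutral is 0.00325552 / 0.135425 ≈ 0.024.

0.024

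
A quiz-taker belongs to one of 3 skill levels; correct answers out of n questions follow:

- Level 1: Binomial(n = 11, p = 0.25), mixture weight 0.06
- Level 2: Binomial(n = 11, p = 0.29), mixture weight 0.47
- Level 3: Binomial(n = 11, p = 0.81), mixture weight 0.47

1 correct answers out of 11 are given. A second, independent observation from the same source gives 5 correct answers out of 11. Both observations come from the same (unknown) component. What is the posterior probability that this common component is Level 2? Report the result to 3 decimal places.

P(component k | x) = w_k·f_k(x) / marginal(x), where marginal(x) = Σ_j w_j·f_j(x).
Since both observations come from the same component, the likelihood for component k is f_k(x₁)·f_k(x₂).
  f_1 = [C(11,1)·0.25^1·0.75^10 = 11·0.25·0.0563135 = 0.154862] × [0.0802989] = 0.0124353
  f_2 = [C(11,1)·0.29^1·0.71^10 = 11·0.29·0.0325524 = 0.103842] × [0.12139] = 0.0126054
  f_3 = [C(11,1)·0.81^1·0.19^10 = 11·0.81·6.13107e-08 = 5.46278e-07] × [0.00757859] = 4.14002e-09
Unnormalised posteriors:
  w_1·f_1 = 0.06 × 0.0124353 = 0.000746116
  w_2·f_2 = 0.47 × 0.0126054 = 0.00592453
  w_3·f_3 = 0.47 × 4.14002e-09 = 1.94581e-09
Normaliser: 0.000746116 + 0.00592453 + 1.94581e-09 = 0.00667065
P(Level 2 | x) = 0.00592453 / 0.00667065 ≈ 0.888

0.888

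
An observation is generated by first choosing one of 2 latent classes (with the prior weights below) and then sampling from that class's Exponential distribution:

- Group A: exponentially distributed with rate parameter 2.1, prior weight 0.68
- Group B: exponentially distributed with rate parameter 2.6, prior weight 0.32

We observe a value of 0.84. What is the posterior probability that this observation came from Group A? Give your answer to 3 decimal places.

0.723

The responsibility of component k is π_k f_k(x) divided by Σ_j π_j f_j(x).
Evaluate each component's likelihood at the observed value:
  p_A = 0.359852
  p_B = 0.292735
Weight by the priors:
  π_A·p_A = 0.68 × 0.359852 = 0.244699
  π_B·p_B = 0.32 × 0.292735 = 0.0936751
Sum: 0.244699 + 0.0936751 = 0.338374
P(Group A | 0.84) = 0.244699 / 0.338374 ≈ 0.723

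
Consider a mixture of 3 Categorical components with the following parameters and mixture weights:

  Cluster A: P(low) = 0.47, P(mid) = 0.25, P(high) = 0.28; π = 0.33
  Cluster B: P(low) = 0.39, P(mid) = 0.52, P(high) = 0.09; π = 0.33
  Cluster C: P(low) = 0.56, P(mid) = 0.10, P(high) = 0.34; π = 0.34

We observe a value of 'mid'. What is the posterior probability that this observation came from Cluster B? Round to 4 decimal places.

P(component k | x) = P(Z=k)·f_k(x) / marginal(x), where marginal(x) = Σ_j P(Z=j)·f_j(x).
Categorical probabilities:
  f_A = 0.25
  f_B = 0.52
  f_C = 0.1
Weight by the priors:
  P(Z=A)·f_A = 0.33 × 0.25 = 0.0825
  P(Z=B)·f_B = 0.33 × 0.52 = 0.1716
  P(Z=C)·f_C = 0.34 × 0.1 = 0.034
Normaliser: 0.0825 + 0.1716 + 0.034 = 0.2881
So the posterior for Cluster B is 0.1716 / 0.2881 ≈ 0.5956.

0.5956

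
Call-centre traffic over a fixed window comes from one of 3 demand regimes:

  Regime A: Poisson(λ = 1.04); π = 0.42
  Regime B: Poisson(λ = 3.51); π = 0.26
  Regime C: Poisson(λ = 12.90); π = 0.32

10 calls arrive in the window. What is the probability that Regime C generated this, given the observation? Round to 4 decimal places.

P(component k | x) = π_k·f_k(x) / marginal(x), where marginal(x) = Σ_j π_j·f_j(x).
Poisson probabilities:
  p_A = e^(−1.04)·1.04^10/10! = 1.4418e-07
  p_B = e^(−3.51)·3.51^10/10! = 0.00233848
  p_C = e^(−12.90)·12.90^10/10! = 0.0878487
Prior × likelihood for each component:
  π_A·p_A = 0.42 × 1.4418e-07 = 6.05555e-08
  π_B·p_B = 0.26 × 0.00233848 = 0.000608006
  π_C·p_C = 0.32 × 0.0878487 = 0.0281116
Normaliser: 6.05555e-08 + 0.000608006 + 0.0281116 = 0.0287196
Responsibility of Regime C: 0.0281116 / 0.0287196 ≈ 0.9788

0.9788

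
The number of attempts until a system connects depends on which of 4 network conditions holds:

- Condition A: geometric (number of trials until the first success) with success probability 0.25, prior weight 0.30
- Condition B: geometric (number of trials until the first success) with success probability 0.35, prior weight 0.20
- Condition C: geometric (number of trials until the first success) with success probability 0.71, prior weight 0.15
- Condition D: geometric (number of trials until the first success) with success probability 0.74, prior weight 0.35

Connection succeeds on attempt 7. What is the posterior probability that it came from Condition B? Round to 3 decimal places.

By Bayes' theorem, P(k | x) = P(Z=k) f_k(x) / Σ_j P(Z=j) f_j(x).
Evaluate each component's likelihood at the observed value:
  p_A = 0.0444946
  p_B = 0.0263966
  p_C = 0.000422325
  p_D = 0.000228598
Prior × likelihood for each component:
  P(Z=A)·p_A = 0.30 × 0.0444946 = 0.0133484
  P(Z=B)·p_B = 0.20 × 0.0263966 = 0.00527932
  P(Z=C)·p_C = 0.15 × 0.000422325 = 6.33487e-05
  P(Z=D)·p_D = 0.35 × 0.000228598 = 8.00092e-05
Sum: 0.0133484 + 0.00527932 + 6.33487e-05 + 8.00092e-05 = 0.0187711
So the posterior for Condition B is 0.00527932 / 0.0187711 ≈ 0.281.

0.281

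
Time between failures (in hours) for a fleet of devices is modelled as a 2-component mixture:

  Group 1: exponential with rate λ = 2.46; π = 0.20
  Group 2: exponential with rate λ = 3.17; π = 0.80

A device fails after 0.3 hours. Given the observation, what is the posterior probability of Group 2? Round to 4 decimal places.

By Bayes' theorem, P(k | x) = P(Z=k) f_k(x) / Σ_j P(Z=j) f_j(x).
Component likelihoods at x = 0.3 hours:
  p_1 = 2.46·e^(−2.46·0.3) = 2.46·e^(−0.7380) = 1.17605
  p_2 = 3.17·e^(−3.17·0.3) = 3.17·e^(−0.9510) = 1.22474
Unnormalised posteriors:
  P(Z=1)·p_1 = 0.20 × 1.17605 = 0.23521
  P(Z=2)·p_2 = 0.80 × 1.22474 = 0.979795
Denominator: 0.23521 + 0.979795 = 1.215
So the posterior for Group 2 is 0.979795 / 1.215 ≈ 0.8064.

0.8064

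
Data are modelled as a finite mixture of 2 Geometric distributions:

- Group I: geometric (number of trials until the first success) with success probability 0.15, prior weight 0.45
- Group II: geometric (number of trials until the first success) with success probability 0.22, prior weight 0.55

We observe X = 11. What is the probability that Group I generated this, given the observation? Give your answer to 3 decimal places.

By Bayes' theorem, P(k | x) = π_k f_k(x) / Σ_j π_j f_j(x).
Evaluate each component's likelihood at the observed value:
  L_I = 0.15·(1−0.15)^10 = 0.15·0.196874 = 0.0295312
  L_II = 0.22·(1−0.22)^10 = 0.22·0.0833578 = 0.0183387
Weight by the priors:
  π_I·L_I = 0.45 × 0.0295312 = 0.013289
  π_II·L_II = 0.55 × 0.0183387 = 0.0100863
Evidence: 0.013289 + 0.0100863 = 0.0233753
Responsibility of Group I: 0.013289 / 0.0233753 ≈ 0.569

0.569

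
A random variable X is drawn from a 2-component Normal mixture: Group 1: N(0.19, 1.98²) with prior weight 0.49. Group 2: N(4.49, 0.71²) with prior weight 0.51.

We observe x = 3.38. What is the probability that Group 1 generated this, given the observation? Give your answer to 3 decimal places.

0.242

P(component k | x) = π_k·f_k(x) / marginal(x), where marginal(x) = Σ_j π_j·f_j(x).
Component likelihoods at x = 3.38:
  p_1 = (1/(1.98·√(2π)))·exp(−(3.38−0.19)²/(2·1.98²)) = 0.201486·exp(-1.29784) = 0.0550301
  p_2 = (1/(0.71·√(2π)))·exp(−(3.38−4.49)²/(2·0.71²)) = 0.561891·exp(-1.22208) = 0.165543
Weight by the priors:
  π_1·p_1 = 0.49 × 0.0550301 = 0.0269648
  π_2·p_2 = 0.51 × 0.165543 = 0.0844267
Evidence: 0.0269648 + 0.0844267 = 0.111391
So the posterior for Group 1 is 0.0269648 / 0.111391 ≈ 0.242.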